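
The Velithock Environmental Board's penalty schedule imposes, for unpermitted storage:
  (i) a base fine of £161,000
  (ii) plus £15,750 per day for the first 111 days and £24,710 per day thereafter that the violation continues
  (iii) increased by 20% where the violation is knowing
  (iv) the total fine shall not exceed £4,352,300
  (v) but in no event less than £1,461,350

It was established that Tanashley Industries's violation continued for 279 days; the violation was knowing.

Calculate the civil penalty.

Civil penalty: £4,352,300

First 111 days: 111 × £15,750 = £1,748,250
Remaining days: (279 − 111) × £24,710 = £4,151,280
Per-day component: £1,748,250 + £4,151,280 = £5,899,530
Base plus per-day: £161,000 + £5,899,530 = £6,060,530
Enhancement: 20% of £6,060,530 = £1,212,106
Enhanced fine: £6,060,530 + £1,212,106 = £7,272,636
Cap at £4,352,300: £7,272,636 exceeds the cap → £4,352,300
Minimum £1,461,350: £4,352,300 meets the minimum, no increase.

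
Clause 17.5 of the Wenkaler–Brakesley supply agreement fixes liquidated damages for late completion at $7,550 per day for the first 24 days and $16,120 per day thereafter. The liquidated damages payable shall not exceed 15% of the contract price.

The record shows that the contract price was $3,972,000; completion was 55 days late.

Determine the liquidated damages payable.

First 24 days: 24 × $7,550 = $181,200
Remaining days: (55 − 24) × $16,120 = $499,720
Accrued per-day damages: $181,200 + $499,720 = $680,920
Cap: 15% of $3,972,000 = $595,800
Cap at $595,800: $680,920 exceeds the cap → $595,800

$595,800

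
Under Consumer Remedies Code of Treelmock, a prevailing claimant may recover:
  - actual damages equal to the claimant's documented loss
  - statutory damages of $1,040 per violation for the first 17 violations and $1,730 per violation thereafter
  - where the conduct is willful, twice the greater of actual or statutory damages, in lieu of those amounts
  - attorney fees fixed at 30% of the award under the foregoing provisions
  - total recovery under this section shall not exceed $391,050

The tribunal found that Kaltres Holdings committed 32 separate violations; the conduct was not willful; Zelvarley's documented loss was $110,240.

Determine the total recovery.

First 17 violations: 17 × $1,040 = $17,680
Remaining violations: (32 − 17) × $1,730 = $25,950
Statutory damages: $17,680 + $25,950 = $43,630
Conduct not willful: the in-lieu enhancement does not apply.
Actual plus statutory damages: $110,240 + $43,630 = $153,870
Attorney fees: 30% of $153,870 = $46,161
Total before cap: $153,870 + $46,161 = $200,031
Cap at $391,050: $200,031 is within the cap, no reduction.

$200,031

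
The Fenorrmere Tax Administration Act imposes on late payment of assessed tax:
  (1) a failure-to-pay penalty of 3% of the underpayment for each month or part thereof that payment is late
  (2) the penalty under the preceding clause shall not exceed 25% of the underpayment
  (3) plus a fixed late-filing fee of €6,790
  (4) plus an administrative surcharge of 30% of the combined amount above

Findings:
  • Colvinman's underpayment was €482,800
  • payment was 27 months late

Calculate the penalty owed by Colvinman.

Accrued rate: 3% × 27 = 81%, capped at 25% → 25%
Failure-to-pay penalty: 25% of €482,800 = €120,700
Penalty before surcharge: €120,700 + €6,790 = €127,490
Administrative surcharge: 30% of €127,490 = €38,247
Total penalty: €127,490 + €38,247 = €165,737

€165,737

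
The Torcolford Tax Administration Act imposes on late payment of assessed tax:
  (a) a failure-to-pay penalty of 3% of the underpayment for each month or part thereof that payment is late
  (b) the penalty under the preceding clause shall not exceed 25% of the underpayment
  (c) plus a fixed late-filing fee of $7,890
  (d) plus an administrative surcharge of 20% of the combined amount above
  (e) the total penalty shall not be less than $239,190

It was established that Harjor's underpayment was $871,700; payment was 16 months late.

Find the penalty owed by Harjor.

$270,978

Accrued rate: 3% × 16 = 48%, capped at 25% → 25%
Failure-to-pay penalty: 25% of $871,700 = $217,925
Penalty before surcharge: $217,925 + $7,890 = $225,815
Administrative surcharge: 20% of $225,815 = $45,163
Total penalty: $225,815 + $45,163 = $270,978
Minimum $239,190: $270,978 meets the minimum, no increase.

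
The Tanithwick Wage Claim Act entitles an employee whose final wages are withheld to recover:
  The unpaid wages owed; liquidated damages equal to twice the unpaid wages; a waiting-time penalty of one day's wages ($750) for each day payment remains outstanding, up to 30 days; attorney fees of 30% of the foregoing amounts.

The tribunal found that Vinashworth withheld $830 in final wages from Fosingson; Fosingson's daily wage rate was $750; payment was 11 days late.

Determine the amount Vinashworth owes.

$13,962

Doubled: 2 × $830 = $1,660
Penalty days: min(11, 30) = 11
Waiting-time penalty: 11 × $750 = $8,250
Subtotal: $830 + $1,660 + $8,250 = $10,740
Attorney fees: 30% of $10,740 = $3,222
Total award: $10,740 + $3,222 = $13,962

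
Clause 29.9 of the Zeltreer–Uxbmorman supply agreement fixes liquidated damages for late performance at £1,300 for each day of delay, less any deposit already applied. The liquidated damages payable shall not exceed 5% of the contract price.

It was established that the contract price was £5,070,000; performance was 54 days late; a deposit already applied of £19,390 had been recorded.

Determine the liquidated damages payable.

£50,810

Per-day damages: 54 × £1,300 = £70,200
Less deposit already applied: £70,200 − £19,390 = £50,810
Cap: 5% of £5,070,000 = £253,500
Cap at £253,500: £50,810 is within the cap, no reduction.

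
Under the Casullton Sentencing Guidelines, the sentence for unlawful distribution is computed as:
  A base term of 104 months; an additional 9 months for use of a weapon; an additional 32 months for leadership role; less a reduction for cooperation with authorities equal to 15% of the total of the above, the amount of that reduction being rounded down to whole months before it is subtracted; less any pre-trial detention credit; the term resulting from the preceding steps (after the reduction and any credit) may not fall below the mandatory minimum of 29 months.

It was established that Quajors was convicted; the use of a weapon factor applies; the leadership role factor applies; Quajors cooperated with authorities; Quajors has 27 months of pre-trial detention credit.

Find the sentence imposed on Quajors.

Sentence: 97 months

Use of a weapon enhancement: +9 months
Leadership role enhancement: +32 months
Adjusted term: 104 months + 9 months + 32 months = 145 months
Cooperation with authorities reduction: 15% of 145 months = 21 months (rounded down)
After reduction: 145 − 21 = 124 months
Less pre-trial detention credit: 124 months − 27 months = 97 months
Minimum 29 months: 97 months meets the minimum, no increase.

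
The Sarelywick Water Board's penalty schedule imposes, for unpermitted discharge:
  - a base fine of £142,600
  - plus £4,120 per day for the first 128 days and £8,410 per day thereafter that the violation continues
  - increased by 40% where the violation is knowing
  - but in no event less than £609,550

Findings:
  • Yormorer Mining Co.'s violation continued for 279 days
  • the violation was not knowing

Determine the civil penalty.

£1,939,870

First 128 days: 128 × £4,120 = £527,360
Remaining days: (279 − 128) × £8,410 = £1,269,910
Per-day component: £527,360 + £1,269,910 = £1,797,270
Base plus per-day: £142,600 + £1,797,270 = £1,939,870
The violation was not knowing: no 40% increase.
Minimum £609,550: £1,939,870 meets the minimum, no increase.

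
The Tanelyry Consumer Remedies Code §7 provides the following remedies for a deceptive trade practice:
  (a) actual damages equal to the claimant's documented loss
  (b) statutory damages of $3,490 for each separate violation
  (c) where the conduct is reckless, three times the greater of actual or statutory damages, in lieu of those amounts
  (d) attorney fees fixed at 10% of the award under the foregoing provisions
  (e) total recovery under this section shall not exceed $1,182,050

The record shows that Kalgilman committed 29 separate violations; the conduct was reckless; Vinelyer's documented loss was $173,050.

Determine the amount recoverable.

Total recovery: $571,065

Statutory damages: 29 × $3,490 = $101,210
Greater of actual damages ($173,050) or statutory damages ($101,210): $173,050
Trebled: 3 × $173,050 = $519,150
Attorney fees: 10% of $519,150 = $51,915
Total before cap: $519,150 + $51,915 = $571,065
Cap at $1,182,050: $571,065 is within the cap, no reduction.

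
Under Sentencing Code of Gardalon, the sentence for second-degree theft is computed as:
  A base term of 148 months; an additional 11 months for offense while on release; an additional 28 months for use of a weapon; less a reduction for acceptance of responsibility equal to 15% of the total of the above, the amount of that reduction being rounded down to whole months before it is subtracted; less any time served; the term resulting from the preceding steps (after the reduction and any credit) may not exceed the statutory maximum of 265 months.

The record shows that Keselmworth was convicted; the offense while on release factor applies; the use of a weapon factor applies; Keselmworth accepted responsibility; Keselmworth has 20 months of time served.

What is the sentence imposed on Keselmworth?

Offense while on release enhancement: +11 months
Use of a weapon enhancement: +28 months
Adjusted term: 148 months + 11 months + 28 months = 187 months
Acceptance of responsibility reduction: 15% of 187 months = 28 months (rounded down)
After reduction: 187 − 28 = 159 months
Less time served: 159 months − 20 months = 139 months
Cap at 265 months: 139 months is within the cap, no reduction.

139 months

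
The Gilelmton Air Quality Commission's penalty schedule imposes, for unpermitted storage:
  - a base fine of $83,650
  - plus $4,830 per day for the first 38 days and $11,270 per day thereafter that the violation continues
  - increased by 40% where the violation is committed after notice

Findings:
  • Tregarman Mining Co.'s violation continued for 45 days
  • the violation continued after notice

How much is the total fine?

$484,512

First 38 days: 38 × $4,830 = $183,540
Remaining days: (45 − 38) × $11,270 = $78,890
Per-day component: $183,540 + $78,890 = $262,430
Base plus per-day: $83,650 + $262,430 = $346,080
Enhancement: 40% of $346,080 = $138,432
Enhanced fine: $346,080 + $138,432 = $484,512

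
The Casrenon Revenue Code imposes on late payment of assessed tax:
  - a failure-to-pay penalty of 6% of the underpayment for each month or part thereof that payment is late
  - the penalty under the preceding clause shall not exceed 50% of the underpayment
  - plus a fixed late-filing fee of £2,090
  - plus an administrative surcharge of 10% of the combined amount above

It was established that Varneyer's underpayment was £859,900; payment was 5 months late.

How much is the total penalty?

Accrued rate: 6% × 5 = 30%, capped at 50% → 30%
Failure-to-pay penalty: 30% of £859,900 = £257,970
Penalty before surcharge: £257,970 + £2,090 = £260,060
Administrative surcharge: 10% of £260,060 = £26,006
Total penalty: £260,060 + £26,006 = £286,066

£286,066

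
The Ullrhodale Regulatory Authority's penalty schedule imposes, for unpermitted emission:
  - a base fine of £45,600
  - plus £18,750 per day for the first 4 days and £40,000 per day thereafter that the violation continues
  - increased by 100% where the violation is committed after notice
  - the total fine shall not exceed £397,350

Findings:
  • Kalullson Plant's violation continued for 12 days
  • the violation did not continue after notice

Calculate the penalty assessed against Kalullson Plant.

£397,350

First 4 days: 4 × £18,750 = £75,000
Remaining days: (12 − 4) × £40,000 = £320,000
Per-day component: £75,000 + £320,000 = £395,000
Base plus per-day: £45,600 + £395,000 = £440,600
The violation did not continue after notice: no 100% increase.
Cap at £397,350: £440,600 exceeds the cap → £397,350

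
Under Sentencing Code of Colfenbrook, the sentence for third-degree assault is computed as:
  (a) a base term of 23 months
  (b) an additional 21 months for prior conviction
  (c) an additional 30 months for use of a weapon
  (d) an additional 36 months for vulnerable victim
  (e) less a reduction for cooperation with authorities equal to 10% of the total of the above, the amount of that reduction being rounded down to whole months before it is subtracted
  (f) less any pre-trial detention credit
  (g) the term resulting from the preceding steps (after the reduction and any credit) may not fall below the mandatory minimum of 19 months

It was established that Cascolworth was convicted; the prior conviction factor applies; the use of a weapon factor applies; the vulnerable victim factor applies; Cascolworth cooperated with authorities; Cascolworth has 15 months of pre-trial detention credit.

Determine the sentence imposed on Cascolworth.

Prior conviction enhancement: +21 months
Use of a weapon enhancement: +30 months
Vulnerable victim enhancement: +36 months
Adjusted term: 23 months + 21 months + 30 months + 36 months = 110 months
Cooperation with authorities reduction: 10% of 110 months = 11 months (rounded down)
After reduction: 110 − 11 = 99 months
Less pre-trial detention credit: 99 months − 15 months = 84 months
Minimum 19 months: 84 months meets the minimum, no increase.

84 months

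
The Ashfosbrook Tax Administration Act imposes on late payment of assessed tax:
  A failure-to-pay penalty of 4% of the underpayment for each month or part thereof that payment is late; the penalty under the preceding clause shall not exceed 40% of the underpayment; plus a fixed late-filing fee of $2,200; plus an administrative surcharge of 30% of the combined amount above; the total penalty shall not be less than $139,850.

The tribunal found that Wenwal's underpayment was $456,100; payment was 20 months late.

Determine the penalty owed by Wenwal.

Accrued rate: 4% × 20 = 80%, capped at 40% → 40%
Failure-to-pay penalty: 40% of $456,100 = $182,440
Penalty before surcharge: $182,440 + $2,200 = $184,640
Administrative surcharge: 30% of $184,640 = $55,392
Total penalty: $184,640 + $55,392 = $240,032
Minimum $139,850: $240,032 meets the minimum, no increase.

$240,032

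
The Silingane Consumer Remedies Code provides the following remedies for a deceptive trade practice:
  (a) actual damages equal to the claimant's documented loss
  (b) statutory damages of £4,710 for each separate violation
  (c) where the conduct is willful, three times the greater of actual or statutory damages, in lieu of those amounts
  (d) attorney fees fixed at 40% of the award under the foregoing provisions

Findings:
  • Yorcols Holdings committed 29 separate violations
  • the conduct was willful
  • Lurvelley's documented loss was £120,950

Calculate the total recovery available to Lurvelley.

Statutory damages: 29 × £4,710 = £136,590
Greater of actual damages (£120,950) or statutory damages (£136,590): £136,590
Trebled: 3 × £136,590 = £409,770
Attorney fees: 40% of £409,770 = £163,908
Total recovery: £409,770 + £163,908 = £573,678

Total recovery: £573,678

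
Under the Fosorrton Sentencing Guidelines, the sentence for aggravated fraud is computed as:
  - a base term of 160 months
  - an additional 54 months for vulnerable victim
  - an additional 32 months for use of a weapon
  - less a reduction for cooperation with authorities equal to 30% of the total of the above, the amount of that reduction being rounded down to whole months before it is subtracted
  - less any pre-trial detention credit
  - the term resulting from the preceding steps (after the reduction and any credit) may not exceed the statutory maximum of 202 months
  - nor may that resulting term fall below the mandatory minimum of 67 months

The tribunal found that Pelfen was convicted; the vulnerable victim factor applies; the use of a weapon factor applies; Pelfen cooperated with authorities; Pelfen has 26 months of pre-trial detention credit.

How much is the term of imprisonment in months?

Vulnerable victim enhancement: +54 months
Use of a weapon enhancement: +32 months
Adjusted term: 160 months + 54 months + 32 months = 246 months
Cooperation with authorities reduction: 30% of 246 months = 73 months (rounded down)
After reduction: 246 − 73 = 173 months
Less pre-trial detention credit: 173 months − 26 months = 147 months
Cap at 202 months: 147 months is within the cap, no reduction.
Minimum 67 months: 147 months meets the minimum, no increase.

147 months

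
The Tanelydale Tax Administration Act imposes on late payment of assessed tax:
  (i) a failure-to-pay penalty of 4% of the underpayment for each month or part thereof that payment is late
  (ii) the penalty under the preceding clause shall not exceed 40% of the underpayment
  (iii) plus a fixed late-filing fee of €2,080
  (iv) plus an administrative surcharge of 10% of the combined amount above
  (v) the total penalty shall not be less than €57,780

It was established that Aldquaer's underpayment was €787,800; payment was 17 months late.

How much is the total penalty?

Penalty: €348,920

Accrued rate: 4% × 17 = 68%, capped at 40% → 40%
Failure-to-pay penalty: 40% of €787,800 = €315,120
Penalty before surcharge: €315,120 + €2,080 = €317,200
Administrative surcharge: 10% of €317,200 = €31,720
Total penalty: €317,200 + €31,720 = €348,920
Minimum €57,780: €348,920 meets the minimum, no increase.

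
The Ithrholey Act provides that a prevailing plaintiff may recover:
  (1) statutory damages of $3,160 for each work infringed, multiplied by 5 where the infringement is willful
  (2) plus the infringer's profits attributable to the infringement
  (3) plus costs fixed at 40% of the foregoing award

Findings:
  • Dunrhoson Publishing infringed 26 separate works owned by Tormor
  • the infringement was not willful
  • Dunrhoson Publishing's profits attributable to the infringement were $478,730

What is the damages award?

$785,246

Statutory damages: 26 × $3,160 = $82,160
Infringement not willful: no ×5 enhancement.
Combined award: $82,160 + $478,730 = $560,890
Costs: 40% of $560,890 = $224,356
Award plus costs: $560,890 + $224,356 = $785,246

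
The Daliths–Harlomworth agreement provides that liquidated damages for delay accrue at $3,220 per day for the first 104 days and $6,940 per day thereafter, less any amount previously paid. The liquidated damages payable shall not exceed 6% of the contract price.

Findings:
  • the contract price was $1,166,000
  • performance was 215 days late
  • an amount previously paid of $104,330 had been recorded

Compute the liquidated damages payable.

First 104 days: 104 × $3,220 = $334,880
Remaining days: (215 − 104) × $6,940 = $770,340
Accrued per-day damages: $334,880 + $770,340 = $1,105,220
Less amount previously paid: $1,105,220 − $104,330 = $1,000,890
Cap: 6% of $1,166,000 = $69,960
Cap at $69,960: $1,000,890 exceeds the cap → $69,960

$69,960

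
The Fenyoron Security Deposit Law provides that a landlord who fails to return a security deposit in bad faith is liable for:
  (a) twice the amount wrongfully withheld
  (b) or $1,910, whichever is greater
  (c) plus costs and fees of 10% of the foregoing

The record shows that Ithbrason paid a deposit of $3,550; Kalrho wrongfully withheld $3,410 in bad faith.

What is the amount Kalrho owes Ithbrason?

Doubled: 2 × $3,410 = $6,820
Minimum $1,910: $6,820 meets the minimum, no increase.
Costs and fees: 10% of $6,820 = $682
Total recovery: $6,820 + $682 = $7,502

$7,502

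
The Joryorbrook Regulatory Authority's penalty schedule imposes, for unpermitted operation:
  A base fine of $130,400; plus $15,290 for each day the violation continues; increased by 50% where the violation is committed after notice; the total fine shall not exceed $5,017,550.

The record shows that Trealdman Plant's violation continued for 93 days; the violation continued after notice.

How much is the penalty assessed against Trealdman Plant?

$2,328,555

Per-day component: 93 × $15,290 = $1,421,970
Base plus per-day: $130,400 + $1,421,970 = $1,552,370
Enhancement: 50% of $1,552,370 = $776,185
Enhanced fine: $1,552,370 + $776,185 = $2,328,555
Cap at $5,017,550: $2,328,555 is within the cap, no reduction.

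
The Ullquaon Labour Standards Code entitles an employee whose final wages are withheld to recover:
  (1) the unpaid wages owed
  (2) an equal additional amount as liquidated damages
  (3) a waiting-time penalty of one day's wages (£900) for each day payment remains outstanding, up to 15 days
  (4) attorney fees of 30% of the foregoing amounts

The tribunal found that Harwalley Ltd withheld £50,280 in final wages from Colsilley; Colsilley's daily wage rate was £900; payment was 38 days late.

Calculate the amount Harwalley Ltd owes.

£148,278

Liquidated damages (equal amount): £50,280
Penalty days: min(38, 15) = 15
Waiting-time penalty: 15 × £900 = £13,500
Subtotal: £50,280 + £50,280 + £13,500 = £114,060
Attorney fees: 30% of £114,060 = £34,218
Total award: £114,060 + £34,218 = £148,278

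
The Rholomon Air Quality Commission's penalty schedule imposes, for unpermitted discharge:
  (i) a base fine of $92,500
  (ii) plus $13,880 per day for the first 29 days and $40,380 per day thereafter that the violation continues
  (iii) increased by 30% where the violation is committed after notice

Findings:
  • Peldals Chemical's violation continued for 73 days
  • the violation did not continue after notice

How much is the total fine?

First 29 days: 29 × $13,880 = $402,520
Remaining days: (73 − 29) × $40,380 = $1,776,720
Per-day component: $402,520 + $1,776,720 = $2,179,240
Base plus per-day: $92,500 + $2,179,240 = $2,271,740
The violation did not continue after notice: no 30% increase.

$2,271,740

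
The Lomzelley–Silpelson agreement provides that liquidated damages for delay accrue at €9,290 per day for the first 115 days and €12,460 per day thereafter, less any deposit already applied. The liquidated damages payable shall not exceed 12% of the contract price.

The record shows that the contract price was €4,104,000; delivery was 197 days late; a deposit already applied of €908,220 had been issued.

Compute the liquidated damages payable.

First 115 days: 115 × €9,290 = €1,068,350
Remaining days: (197 − 115) × €12,460 = €1,021,720
Accrued per-day damages: €1,068,350 + €1,021,720 = €2,090,070
Less deposit already applied: €2,090,070 − €908,220 = €1,181,850
Cap: 12% of €4,104,000 = €492,480
Cap at €492,480: €1,181,850 exceeds the cap → €492,480

€492,480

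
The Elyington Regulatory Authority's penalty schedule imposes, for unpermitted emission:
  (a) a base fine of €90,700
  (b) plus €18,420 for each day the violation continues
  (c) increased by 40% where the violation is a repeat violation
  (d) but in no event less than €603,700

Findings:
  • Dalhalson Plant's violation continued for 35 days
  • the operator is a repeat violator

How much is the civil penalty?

€1,029,560

Per-day component: 35 × €18,420 = €644,700
Base plus per-day: €90,700 + €644,700 = €735,400
Enhancement: 40% of €735,400 = €294,160
Enhanced fine: €735,400 + €294,160 = €1,029,560
Minimum €603,700: €1,029,560 meets the minimum, no increase.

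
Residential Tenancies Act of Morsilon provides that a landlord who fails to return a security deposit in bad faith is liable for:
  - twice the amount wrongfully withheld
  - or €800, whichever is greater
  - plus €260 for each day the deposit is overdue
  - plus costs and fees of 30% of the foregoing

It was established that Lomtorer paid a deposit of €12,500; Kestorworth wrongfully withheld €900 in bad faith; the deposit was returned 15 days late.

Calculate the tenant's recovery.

Doubled: 2 × €900 = €1,800
Minimum €800: €1,800 meets the minimum, no increase.
Late-return penalty: 15 × €260 = €3,900
Damages plus late penalty: €1,800 + €3,900 = €5,700
Costs and fees: 30% of €5,700 = €1,710
Total recovery: €5,700 + €1,710 = €7,410

€7,410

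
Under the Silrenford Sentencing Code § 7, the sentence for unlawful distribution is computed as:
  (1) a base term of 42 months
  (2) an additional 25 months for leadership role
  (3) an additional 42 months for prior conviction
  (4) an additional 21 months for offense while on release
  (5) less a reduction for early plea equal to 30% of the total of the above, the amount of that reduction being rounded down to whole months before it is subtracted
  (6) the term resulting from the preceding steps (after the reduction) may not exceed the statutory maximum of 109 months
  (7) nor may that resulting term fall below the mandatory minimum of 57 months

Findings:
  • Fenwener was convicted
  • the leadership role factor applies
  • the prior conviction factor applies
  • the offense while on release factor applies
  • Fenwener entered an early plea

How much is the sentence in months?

Leadership role enhancement: +25 months
Prior conviction enhancement: +42 months
Offense while on release enhancement: +21 months
Adjusted term: 42 months + 25 months + 42 months + 21 months = 130 months
Early plea reduction: 30% of 130 months = 39 months (rounded down)
After reduction: 130 − 39 = 91 months
Cap at 109 months: 91 months is within the cap, no reduction.
Minimum 57 months: 91 months meets the minimum, no increase.

91 months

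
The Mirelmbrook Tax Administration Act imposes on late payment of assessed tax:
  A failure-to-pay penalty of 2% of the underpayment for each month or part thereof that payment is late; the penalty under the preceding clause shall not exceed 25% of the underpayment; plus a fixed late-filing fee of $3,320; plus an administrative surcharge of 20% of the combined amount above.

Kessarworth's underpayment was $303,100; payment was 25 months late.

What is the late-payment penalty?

Accrued rate: 2% × 25 = 50%, capped at 25% → 25%
Failure-to-pay penalty: 25% of $303,100 = $75,775
Penalty before surcharge: $75,775 + $3,320 = $79,095
Administrative surcharge: 20% of $79,095 = $15,819
Total penalty: $79,095 + $15,819 = $94,914

$94,914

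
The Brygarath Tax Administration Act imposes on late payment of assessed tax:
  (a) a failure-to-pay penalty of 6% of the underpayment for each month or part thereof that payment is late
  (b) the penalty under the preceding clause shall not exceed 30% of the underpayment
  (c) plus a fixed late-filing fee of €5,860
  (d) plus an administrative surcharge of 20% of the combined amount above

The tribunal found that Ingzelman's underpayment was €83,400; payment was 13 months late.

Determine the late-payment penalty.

€37,056

Accrued rate: 6% × 13 = 78%, capped at 30% → 30%
Failure-to-pay penalty: 30% of €83,400 = €25,020
Penalty before surcharge: €25,020 + €5,860 = €30,880
Administrative surcharge: 20% of €30,880 = €6,176
Total penalty: €30,880 + €6,176 = €37,056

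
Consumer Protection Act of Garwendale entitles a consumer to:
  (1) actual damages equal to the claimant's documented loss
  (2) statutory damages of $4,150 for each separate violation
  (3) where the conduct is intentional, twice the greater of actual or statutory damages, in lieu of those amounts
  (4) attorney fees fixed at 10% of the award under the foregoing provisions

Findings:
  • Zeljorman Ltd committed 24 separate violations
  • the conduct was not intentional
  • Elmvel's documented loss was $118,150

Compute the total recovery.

$239,525

Statutory damages: 24 × $4,150 = $99,600
Conduct not intentional: the in-lieu enhancement does not apply.
Actual plus statutory damages: $118,150 + $99,600 = $217,750
Attorney fees: 10% of $217,750 = $21,775
Total recovery: $217,750 + $21,775 = $239,525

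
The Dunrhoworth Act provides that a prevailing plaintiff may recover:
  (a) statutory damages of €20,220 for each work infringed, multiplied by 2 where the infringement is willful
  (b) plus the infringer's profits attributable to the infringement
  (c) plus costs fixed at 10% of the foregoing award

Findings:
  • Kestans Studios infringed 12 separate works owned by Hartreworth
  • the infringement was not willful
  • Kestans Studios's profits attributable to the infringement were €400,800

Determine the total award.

Award: €707,784

Statutory damages: 12 × €20,220 = €242,640
Infringement not willful: no ×2 enhancement.
Combined award: €242,640 + €400,800 = €643,440
Costs: 10% of €643,440 = €64,344
Award plus costs: €643,440 + €64,344 = €707,784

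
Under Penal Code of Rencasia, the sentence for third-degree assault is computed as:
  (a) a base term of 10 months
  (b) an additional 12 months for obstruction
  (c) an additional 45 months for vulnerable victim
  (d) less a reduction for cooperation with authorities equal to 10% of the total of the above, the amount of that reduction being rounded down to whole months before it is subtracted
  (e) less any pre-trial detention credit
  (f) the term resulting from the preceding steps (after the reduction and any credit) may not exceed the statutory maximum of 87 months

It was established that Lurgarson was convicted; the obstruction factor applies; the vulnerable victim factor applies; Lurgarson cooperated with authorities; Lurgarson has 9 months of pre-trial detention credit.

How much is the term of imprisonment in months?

Obstruction enhancement: +12 months
Vulnerable victim enhancement: +45 months
Adjusted term: 10 months + 12 months + 45 months = 67 months
Cooperation with authorities reduction: 10% of 67 months = 6 months (rounded down)
After reduction: 67 − 6 = 61 months
Less pre-trial detention credit: 61 months − 9 months = 52 months
Cap at 87 months: 52 months is within the cap, no reduction.

Sentence: 52 months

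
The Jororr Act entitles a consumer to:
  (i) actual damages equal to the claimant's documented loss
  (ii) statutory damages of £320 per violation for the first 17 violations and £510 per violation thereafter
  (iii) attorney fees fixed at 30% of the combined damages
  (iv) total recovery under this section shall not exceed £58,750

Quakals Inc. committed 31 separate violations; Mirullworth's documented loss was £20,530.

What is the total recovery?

First 17 violations: 17 × £320 = £5,440
Remaining violations: (31 − 17) × £510 = £7,140
Statutory damages: £5,440 + £7,140 = £12,580
Combined damages: £20,530 + £12,580 = £33,110
Attorney fees: 30% of £33,110 = £9,933
Total before cap: £33,110 + £9,933 = £43,043
Cap at £58,750: £43,043 is within the cap, no reduction.

£43,043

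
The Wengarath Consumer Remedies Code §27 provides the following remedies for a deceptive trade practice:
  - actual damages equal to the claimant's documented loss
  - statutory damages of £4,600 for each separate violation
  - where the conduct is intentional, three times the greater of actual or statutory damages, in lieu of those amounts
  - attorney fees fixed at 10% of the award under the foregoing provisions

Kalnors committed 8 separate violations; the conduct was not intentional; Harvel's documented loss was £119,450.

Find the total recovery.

£171,875

Statutory damages: 8 × £4,600 = £36,800
Conduct not intentional: the in-lieu enhancement does not apply.
Actual plus statutory damages: £119,450 + £36,800 = £156,250
Attorney fees: 10% of £156,250 = £15,625
Total recovery: £156,250 + £15,625 = £171,875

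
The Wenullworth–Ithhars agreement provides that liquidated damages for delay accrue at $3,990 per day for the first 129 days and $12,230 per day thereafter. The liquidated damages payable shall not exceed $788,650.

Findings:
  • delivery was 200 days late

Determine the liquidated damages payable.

$788,650

First 129 days: 129 × $3,990 = $514,710
Remaining days: (200 − 129) × $12,230 = $868,330
Accrued per-day damages: $514,710 + $868,330 = $1,383,040
Cap at $788,650: $1,383,040 exceeds the cap → $788,650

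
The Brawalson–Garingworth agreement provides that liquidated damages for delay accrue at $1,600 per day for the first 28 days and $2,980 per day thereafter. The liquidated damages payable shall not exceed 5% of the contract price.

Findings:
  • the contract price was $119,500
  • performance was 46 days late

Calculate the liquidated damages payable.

First 28 days: 28 × $1,600 = $44,800
Remaining days: (46 − 28) × $2,980 = $53,640
Accrued per-day damages: $44,800 + $53,640 = $98,440
Cap: 5% of $119,500 = $5,975
Cap at $5,975: $98,440 exceeds the cap → $5,975

Liquidated damages: $5,975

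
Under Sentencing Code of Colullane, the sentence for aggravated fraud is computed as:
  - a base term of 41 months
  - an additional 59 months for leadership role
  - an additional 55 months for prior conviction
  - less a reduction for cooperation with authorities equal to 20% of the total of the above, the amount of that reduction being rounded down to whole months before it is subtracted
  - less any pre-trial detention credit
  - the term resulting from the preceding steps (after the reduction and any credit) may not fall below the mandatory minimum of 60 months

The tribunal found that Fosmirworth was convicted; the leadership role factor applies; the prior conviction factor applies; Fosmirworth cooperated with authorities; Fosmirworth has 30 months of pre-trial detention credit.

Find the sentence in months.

94 months

Leadership role enhancement: +59 months
Prior conviction enhancement: +55 months
Adjusted term: 41 months + 59 months + 55 months = 155 months
Cooperation with authorities reduction: 20% of 155 months = 31 months (rounded down)
After reduction: 155 − 31 = 124 months
Less pre-trial detention credit: 124 months − 30 months = 94 months
Minimum 60 months: 94 months meets the minimum, no increase.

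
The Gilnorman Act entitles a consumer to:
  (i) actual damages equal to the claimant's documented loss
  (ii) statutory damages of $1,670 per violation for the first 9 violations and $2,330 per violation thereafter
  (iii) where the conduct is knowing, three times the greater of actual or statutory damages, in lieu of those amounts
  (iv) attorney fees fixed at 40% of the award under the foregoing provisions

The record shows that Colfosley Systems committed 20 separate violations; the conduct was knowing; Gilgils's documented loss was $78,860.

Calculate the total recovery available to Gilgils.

First 9 violations: 9 × $1,670 = $15,030
Remaining violations: (20 − 9) × $2,330 = $25,630
Statutory damages: $15,030 + $25,630 = $40,660
Greater of actual damages ($78,860) or statutory damages ($40,660): $78,860
Trebled: 3 × $78,860 = $236,580
Attorney fees: 40% of $236,580 = $94,632
Total recovery: $236,580 + $94,632 = $331,212

$331,212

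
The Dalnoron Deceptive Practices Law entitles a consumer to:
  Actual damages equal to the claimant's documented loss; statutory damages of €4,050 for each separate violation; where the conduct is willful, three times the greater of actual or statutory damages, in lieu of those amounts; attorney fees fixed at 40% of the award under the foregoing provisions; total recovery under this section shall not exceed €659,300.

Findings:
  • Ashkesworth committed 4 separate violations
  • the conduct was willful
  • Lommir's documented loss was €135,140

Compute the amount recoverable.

Statutory damages: 4 × €4,050 = €16,200
Greater of actual damages (€135,140) or statutory damages (€16,200): €135,140
Trebled: 3 × €135,140 = €405,420
Attorney fees: 40% of €405,420 = €162,168
Total before cap: €405,420 + €162,168 = €567,588
Cap at €659,300: €567,588 is within the cap, no reduction.

€567,588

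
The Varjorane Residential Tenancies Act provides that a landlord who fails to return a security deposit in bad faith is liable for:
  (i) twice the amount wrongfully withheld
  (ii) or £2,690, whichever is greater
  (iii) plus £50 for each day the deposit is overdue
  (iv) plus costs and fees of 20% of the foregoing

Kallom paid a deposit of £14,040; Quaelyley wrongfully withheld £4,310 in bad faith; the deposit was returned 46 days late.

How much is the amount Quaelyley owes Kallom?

Doubled: 2 × £4,310 = £8,620
Minimum £2,690: £8,620 meets the minimum, no increase.
Late-return penalty: 46 × £50 = £2,300
Damages plus late penalty: £8,620 + £2,300 = £10,920
Costs and fees: 20% of £10,920 = £2,184
Total recovery: £10,920 + £2,184 = £13,104

£13,104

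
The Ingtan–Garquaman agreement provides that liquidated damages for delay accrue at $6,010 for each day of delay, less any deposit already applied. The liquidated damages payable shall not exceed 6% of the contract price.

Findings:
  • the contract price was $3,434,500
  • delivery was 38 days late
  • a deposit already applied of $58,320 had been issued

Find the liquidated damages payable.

Per-day damages: 38 × $6,010 = $228,380
Less deposit already applied: $228,380 − $58,320 = $170,060
Cap: 6% of $3,434,500 = $206,070
Cap at $206,070: $170,060 is within the cap, no reduction.

$170,060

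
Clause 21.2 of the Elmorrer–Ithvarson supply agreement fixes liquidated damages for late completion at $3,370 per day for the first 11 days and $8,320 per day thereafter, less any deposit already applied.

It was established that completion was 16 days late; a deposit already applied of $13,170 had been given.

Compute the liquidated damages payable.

First 11 days: 11 × $3,370 = $37,070
Remaining days: (16 − 11) × $8,320 = $41,600
Accrued per-day damages: $37,070 + $41,600 = $78,670
Less deposit already applied: $78,670 − $13,170 = $65,500

$65,500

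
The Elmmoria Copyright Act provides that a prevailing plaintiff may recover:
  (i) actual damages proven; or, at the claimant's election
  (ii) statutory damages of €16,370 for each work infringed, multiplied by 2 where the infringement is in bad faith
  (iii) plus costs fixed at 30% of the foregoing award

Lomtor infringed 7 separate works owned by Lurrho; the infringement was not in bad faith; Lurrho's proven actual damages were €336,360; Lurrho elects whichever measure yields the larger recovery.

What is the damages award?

Statutory damages: 7 × €16,370 = €114,590
Infringement not in bad faith: no ×2 enhancement.
Greater of actual damages (€336,360) or statutory damages (€114,590): €336,360
Costs: 30% of €336,360 = €100,908
Award plus costs: €336,360 + €100,908 = €437,268

€437,268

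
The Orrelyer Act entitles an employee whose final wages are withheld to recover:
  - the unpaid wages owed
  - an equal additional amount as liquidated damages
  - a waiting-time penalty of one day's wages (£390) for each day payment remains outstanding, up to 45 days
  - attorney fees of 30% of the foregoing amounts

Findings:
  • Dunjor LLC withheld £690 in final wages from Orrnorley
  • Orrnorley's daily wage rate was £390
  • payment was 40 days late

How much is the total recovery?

Liquidated damages (equal amount): £690
Penalty days: min(40, 45) = 40
Waiting-time penalty: 40 × £390 = £15,600
Subtotal: £690 + £690 + £15,600 = £16,980
Attorney fees: 30% of £16,980 = £5,094
Total award: £16,980 + £5,094 = £22,074

£22,074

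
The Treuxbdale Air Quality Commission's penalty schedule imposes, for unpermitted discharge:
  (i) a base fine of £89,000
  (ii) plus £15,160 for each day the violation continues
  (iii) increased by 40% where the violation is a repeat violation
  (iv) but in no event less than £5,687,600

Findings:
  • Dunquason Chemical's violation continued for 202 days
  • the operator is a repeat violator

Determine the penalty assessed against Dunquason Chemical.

Per-day component: 202 × £15,160 = £3,062,320
Base plus per-day: £89,000 + £3,062,320 = £3,151,320
Enhancement: 40% of £3,151,320 = £1,260,528
Enhanced fine: £3,151,320 + £1,260,528 = £4,411,848
Minimum £5,687,600: £4,411,848 is below the minimum → £5,687,600

Civil penalty: £5,687,600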